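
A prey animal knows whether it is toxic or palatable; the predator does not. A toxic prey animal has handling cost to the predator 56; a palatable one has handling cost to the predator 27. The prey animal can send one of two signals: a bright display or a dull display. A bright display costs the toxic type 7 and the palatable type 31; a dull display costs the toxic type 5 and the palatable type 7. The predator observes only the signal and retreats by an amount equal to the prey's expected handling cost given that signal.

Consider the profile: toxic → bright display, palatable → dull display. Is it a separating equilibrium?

Under separation the predator infers type exactly: bright display → toxic (pays 56), dull display → palatable (pays 27).
Toxic: bright display gives 56 − 7 = 49; dull display gives 27 − 5 = 22. No deviation. ✓
Palatable: dull display gives 27 − 7 = 20; bright display gives 56 − 31 = 25. Would deviate. ✗

No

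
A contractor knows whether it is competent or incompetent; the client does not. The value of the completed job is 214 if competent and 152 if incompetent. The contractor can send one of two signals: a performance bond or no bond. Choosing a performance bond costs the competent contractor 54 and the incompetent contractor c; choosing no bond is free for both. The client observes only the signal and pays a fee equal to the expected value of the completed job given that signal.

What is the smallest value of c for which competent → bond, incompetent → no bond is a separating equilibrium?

Under separation: bond → competent (pays 214); no bond → incompetent (pays 152).
Competent: 214 − 54 = 160 ≥ 152 − 0 = 152. Holds regardless of c. ✓
Incompetent: 152 − 0 ≥ 214 − c, so c ≥ 214 − 152 = 62.

62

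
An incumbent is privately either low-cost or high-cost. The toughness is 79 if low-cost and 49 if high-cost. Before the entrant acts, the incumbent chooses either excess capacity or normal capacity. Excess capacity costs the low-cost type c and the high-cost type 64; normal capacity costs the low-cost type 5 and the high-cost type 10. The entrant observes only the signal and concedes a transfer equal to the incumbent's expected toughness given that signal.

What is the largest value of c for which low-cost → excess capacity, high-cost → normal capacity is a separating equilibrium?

35

Under separation: excess capacity → low-cost (pays 79); normal capacity → high-cost (pays 49).
High-cost: 49 − 10 = 39 ≥ 79 − 64 = 15. Holds regardless of c. ✓
Low-cost: 79 − c ≥ 49 − 5, so c ≤ 79 − 44 = 35.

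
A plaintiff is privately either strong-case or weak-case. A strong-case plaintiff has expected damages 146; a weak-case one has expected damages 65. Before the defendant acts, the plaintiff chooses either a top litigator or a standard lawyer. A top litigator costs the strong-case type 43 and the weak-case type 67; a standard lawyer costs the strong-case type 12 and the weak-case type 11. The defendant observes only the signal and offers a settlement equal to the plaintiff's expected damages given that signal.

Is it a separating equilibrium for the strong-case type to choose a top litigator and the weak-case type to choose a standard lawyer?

No

If types separate, top litigator earns payment 146 and standard lawyer earns 65.
Strong-case: top litigator gives 146 − 43 = 103; standard lawyer gives 65 − 12 = 53. No deviation. ✓
Weak-case: standard lawyer gives 65 − 11 = 54; top litigator gives 146 − 67 = 79. Would deviate. ✗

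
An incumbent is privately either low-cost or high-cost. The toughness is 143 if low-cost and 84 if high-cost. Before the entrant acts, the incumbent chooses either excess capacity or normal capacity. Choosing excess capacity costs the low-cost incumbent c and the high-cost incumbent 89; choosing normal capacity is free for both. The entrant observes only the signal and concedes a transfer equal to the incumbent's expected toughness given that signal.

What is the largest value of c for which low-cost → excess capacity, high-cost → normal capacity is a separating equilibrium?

59

Under separation: excess capacity → low-cost (pays 143); normal capacity → high-cost (pays 84).
High-cost: 84 − 0 = 84 ≥ 143 − 89 = 54. Holds regardless of c. ✓
Low-cost: 143 − c ≥ 84 − 0, so c ≤ 143 − 84 = 59.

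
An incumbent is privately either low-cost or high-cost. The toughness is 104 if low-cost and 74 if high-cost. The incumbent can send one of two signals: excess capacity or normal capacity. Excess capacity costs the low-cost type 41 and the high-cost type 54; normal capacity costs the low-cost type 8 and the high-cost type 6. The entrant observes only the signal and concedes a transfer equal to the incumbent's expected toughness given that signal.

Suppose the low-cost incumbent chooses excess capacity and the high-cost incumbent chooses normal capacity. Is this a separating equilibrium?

No

If types separate, excess capacity earns payment 104 and normal capacity earns 74.
Low-cost: excess capacity gives 104 − 41 = 63; normal capacity gives 74 − 8 = 66. Would deviate. ✗
High-cost: normal capacity gives 74 − 6 = 68; excess capacity gives 104 − 54 = 50. No deviation. ✓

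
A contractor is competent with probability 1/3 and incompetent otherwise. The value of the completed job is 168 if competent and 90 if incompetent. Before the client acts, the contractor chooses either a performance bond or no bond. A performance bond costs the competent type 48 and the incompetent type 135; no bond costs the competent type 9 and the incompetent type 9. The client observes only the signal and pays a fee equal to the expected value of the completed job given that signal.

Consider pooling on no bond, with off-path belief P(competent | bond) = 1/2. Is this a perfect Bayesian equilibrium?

Yes

On the equilibrium path (no bond) the client holds the prior 1/3 and pays 1/3·168 + 2/3·90 = 116. Off-path (bond) belief 1/2 gives 1/2·168 + 1/2·90 = 129.
Competent: no bond gives 116 − 9 = 107; bond gives 129 − 48 = 81. Stays. ✓
Incompetent: no bond gives 116 − 9 = 107; bond gives 129 − 135 = -6. Stays. ✓
Beliefs are Bayes-consistent on-path and both types best-respond.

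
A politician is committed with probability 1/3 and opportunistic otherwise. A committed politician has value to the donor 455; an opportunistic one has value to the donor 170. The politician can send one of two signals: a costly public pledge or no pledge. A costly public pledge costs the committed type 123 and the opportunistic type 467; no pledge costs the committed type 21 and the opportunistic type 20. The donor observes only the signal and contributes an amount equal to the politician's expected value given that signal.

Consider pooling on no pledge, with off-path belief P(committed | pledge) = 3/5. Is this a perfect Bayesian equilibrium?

At the pooled signal (no pledge) the donor holds the prior 1/3 and pays 1/3·455 + 2/3·170 = 265. Off-path (pledge) belief 3/5 gives 3/5·455 + 2/5·170 = 341.
Committed: no pledge gives 265 − 21 = 244; pledge gives 341 − 123 = 218. Stays. ✓
Opportunistic: no pledge gives 265 − 20 = 245; pledge gives 341 − 467 = -126. Stays. ✓

Yes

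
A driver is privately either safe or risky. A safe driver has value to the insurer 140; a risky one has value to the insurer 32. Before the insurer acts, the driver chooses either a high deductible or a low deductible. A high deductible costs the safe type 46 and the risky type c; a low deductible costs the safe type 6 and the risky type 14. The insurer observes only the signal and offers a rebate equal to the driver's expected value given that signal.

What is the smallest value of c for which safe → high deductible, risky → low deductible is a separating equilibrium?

Under separation: high deductible → safe (pays 140); low deductible → risky (pays 32).
Safe: 140 − 46 = 94 ≥ 32 − 6 = 26. Holds regardless of c. ✓
Risky: 32 − 14 ≥ 140 − c, so c ≥ 140 − 18 = 122.

122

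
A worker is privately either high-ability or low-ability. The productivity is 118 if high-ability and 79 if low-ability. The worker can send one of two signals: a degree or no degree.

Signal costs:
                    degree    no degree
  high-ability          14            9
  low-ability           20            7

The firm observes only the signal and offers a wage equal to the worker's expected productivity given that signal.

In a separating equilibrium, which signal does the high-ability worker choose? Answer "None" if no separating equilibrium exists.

Try high-ability → degree, low-ability → no degree:
  If types separate, degree earns payment 118 and no degree earns 79.
  High-ability: degree gives 118 − 14 = 104; no degree gives 79 − 9 = 70. No deviation. ✓
  Low-ability: no degree gives 79 − 7 = 72; degree gives 118 − 20 = 98. Would deviate. ✗
Try high-ability → no degree, low-ability → degree:
  If types separate, no degree earns payment 118 and degree earns 79.
  High-ability: no degree gives 118 − 9 = 109; degree gives 79 − 14 = 65. No deviation. ✓
  Low-ability: degree gives 79 − 20 = 59; no degree gives 118 − 7 = 111. Would deviate. ✗
Neither assignment is incentive-compatible.

None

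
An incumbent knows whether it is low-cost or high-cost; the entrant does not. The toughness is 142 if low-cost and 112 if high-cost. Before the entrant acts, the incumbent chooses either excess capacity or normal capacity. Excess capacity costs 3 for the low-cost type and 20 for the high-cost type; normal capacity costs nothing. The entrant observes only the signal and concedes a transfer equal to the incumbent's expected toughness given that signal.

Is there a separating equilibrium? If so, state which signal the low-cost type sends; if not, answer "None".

Try low-cost → excess capacity, high-cost → normal capacity:
  If types separate, excess capacity earns payment 142 and normal capacity earns 112.
  Low-cost: excess capacity gives 142 − 3 = 139; normal capacity gives 112 − 0 = 112. No deviation. ✓
  High-cost: normal capacity gives 112 − 0 = 112; excess capacity gives 142 − 20 = 122. Would deviate. ✗
Try low-cost → normal capacity, high-cost → excess capacity:
  If types separate, normal capacity earns payment 142 and excess capacity earns 112.
  Low-cost: normal capacity gives 142 − 0 = 142; excess capacity gives 112 − 3 = 109. No deviation. ✓
  High-cost: excess capacity gives 112 − 20 = 92; normal capacity gives 142 − 0 = 142. Would deviate. ✗
Neither assignment is incentive-compatible.

None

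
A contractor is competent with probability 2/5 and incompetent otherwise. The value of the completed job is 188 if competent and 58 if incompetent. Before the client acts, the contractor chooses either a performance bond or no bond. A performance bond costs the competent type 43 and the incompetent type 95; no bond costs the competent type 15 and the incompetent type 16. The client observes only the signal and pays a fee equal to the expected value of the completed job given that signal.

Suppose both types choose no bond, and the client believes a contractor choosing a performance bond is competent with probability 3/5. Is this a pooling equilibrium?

Yes

At the pooled signal (no bond) the client holds the prior 2/5 and pays 2/5·188 + 3/5·58 = 110. Off-path (bond) belief 3/5 gives 3/5·188 + 2/5·58 = 136.
Competent: no bond gives 110 − 15 = 95; bond gives 136 − 43 = 93. Stays. ✓
Incompetent: no bond gives 110 − 16 = 94; bond gives 136 − 95 = 41. Stays. ✓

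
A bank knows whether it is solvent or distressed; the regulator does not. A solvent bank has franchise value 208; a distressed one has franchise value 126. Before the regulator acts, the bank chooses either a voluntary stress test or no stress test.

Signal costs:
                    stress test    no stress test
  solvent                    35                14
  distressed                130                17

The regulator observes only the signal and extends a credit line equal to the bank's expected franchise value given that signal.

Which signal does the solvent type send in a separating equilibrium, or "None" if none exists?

Try solvent → stress test, distressed → no stress test:
  Under separation the regulator infers type exactly: stress test → solvent (pays 208), no stress test → distressed (pays 126).
  Solvent: stress test gives 208 − 35 = 173; no stress test gives 126 − 14 = 112. No deviation. ✓
  Distressed: no stress test gives 126 − 17 = 109; stress test gives 208 − 130 = 78. No deviation. ✓
Both hold — the solvent type sends stress test.

stress test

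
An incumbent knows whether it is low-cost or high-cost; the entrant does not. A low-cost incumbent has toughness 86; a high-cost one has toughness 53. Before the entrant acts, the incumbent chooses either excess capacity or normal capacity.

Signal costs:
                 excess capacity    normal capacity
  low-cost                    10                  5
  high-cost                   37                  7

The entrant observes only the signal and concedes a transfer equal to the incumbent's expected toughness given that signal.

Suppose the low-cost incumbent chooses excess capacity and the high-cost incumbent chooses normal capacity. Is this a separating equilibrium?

No

If types separate, excess capacity earns payment 86 and normal capacity earns 53.
Low-cost: excess capacity gives 86 − 10 = 76; normal capacity gives 53 − 5 = 48. No deviation. ✓
High-cost: normal capacity gives 53 − 7 = 46; excess capacity gives 86 − 37 = 49. Would deviate. ✗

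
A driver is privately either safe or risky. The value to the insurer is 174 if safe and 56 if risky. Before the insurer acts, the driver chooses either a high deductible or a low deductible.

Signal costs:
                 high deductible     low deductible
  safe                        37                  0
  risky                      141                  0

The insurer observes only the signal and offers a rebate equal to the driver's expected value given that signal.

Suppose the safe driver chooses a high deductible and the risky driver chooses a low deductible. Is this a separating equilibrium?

If types separate, high deductible earns payment 174 and low deductible earns 56.
Safe: high deductible gives 174 − 37 = 137; low deductible gives 56 − 0 = 56. No deviation. ✓
Risky: low deductible gives 56 − 0 = 56; high deductible gives 174 − 141 = 33. No deviation. ✓
Both incentive constraints hold.

Yes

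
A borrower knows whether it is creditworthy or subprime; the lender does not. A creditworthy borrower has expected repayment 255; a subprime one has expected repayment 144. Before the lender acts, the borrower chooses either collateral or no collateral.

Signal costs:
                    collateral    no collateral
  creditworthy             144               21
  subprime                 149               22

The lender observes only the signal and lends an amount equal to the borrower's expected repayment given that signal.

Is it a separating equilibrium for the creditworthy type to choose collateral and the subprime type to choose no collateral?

No

If types separate, collateral earns payment 255 and no collateral earns 144.
Creditworthy: collateral gives 255 − 144 = 111; no collateral gives 144 − 21 = 123. Would deviate. ✗
Subprime: no collateral gives 144 − 22 = 122; collateral gives 255 − 149 = 106. No deviation. ✓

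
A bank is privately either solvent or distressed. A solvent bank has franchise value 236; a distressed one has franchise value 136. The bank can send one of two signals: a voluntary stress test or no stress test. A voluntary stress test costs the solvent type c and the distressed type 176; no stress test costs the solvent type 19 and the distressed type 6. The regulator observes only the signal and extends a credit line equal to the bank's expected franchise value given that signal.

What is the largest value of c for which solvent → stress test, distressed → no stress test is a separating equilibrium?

Under separation: stress test → solvent (pays 236); no stress test → distressed (pays 136).
Distressed: 136 − 6 = 130 ≥ 236 − 176 = 60. Holds regardless of c. ✓
Solvent: 236 − c ≥ 136 − 19, so c ≤ 236 − 117 = 119.

119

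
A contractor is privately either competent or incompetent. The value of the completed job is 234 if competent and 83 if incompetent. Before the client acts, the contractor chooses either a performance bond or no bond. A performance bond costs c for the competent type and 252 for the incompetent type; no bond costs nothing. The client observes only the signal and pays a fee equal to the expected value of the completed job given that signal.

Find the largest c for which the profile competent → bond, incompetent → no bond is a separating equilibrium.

151

Under separation: bond → competent (pays 234); no bond → incompetent (pays 83).
Incompetent: 83 − 0 = 83 ≥ 234 − 252 = -18. Holds regardless of c. ✓
Competent: 234 − c ≥ 83 − 0, so c ≤ 234 − 83 = 151.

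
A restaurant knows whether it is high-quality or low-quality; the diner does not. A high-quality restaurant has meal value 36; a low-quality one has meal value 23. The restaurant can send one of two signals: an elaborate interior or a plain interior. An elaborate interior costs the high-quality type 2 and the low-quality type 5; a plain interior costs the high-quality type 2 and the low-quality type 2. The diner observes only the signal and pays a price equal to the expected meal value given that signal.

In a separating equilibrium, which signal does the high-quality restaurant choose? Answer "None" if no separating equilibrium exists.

Try high-quality → elaborate interior, low-quality → plain interior:
  If types separate, elaborate interior earns payment 36 and plain interior earns 23.
  High-quality: elaborate interior gives 36 − 2 = 34; plain interior gives 23 − 2 = 21. No deviation. ✓
  Low-quality: plain interior gives 23 − 2 = 21; elaborate interior gives 36 − 5 = 31. Would deviate. ✗
Try high-quality → plain interior, low-quality → elaborate interior:
  If types separate, plain interior earns payment 36 and elaborate interior earns 23.
  High-quality: plain interior gives 36 − 2 = 34; elaborate interior gives 23 − 2 = 21. No deviation. ✓
  Low-quality: elaborate interior gives 23 − 5 = 18; plain interior gives 36 − 2 = 34. Would deviate. ✗
Neither assignment is incentive-compatible.

None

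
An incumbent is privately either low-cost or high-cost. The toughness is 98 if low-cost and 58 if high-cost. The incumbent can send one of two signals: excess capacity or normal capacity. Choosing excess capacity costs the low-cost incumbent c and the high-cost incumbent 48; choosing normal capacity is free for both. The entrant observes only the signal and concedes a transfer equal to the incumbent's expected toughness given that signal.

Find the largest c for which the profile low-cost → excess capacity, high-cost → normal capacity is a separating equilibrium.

Under separation: excess capacity → low-cost (pays 98); normal capacity → high-cost (pays 58).
High-cost: 58 − 0 = 58 ≥ 98 − 48 = 50. Holds regardless of c. ✓
Low-cost: 98 − c ≥ 58 − 0, so c ≤ 98 − 58 = 40.

40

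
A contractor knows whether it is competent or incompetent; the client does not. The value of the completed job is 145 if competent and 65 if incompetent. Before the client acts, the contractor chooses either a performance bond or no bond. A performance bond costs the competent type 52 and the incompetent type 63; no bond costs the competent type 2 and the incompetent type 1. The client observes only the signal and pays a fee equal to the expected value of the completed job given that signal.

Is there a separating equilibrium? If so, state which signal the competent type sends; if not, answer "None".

None

Try competent → bond, incompetent → no bond:
  Under separation the client infers type exactly: bond → competent (pays 145), no bond → incompetent (pays 65).
  Competent: bond gives 145 − 52 = 93; no bond gives 65 − 2 = 63. No deviation. ✓
  Incompetent: no bond gives 65 − 1 = 64; bond gives 145 − 63 = 82. Would deviate. ✗
Try competent → no bond, incompetent → bond:
  Under separation the client infers type exactly: no bond → competent (pays 145), bond → incompetent (pays 65).
  Competent: no bond gives 145 − 2 = 143; bond gives 65 − 52 = 13. No deviation. ✓
  Incompetent: bond gives 65 − 63 = 2; no bond gives 145 − 1 = 144. Would deviate. ✗
Neither assignment is incentive-compatible.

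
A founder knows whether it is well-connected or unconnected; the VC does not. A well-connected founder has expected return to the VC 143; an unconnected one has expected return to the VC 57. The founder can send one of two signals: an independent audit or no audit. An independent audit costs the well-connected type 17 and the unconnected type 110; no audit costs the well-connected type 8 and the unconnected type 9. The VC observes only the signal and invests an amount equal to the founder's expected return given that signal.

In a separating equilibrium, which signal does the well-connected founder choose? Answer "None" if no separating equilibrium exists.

Try well-connected → audit, unconnected → no audit:
  Under separation the VC infers type exactly: audit → well-connected (pays 143), no audit → unconnected (pays 57).
  Well-connected: audit gives 143 − 17 = 126; no audit gives 57 − 8 = 49. No deviation. ✓
  Unconnected: no audit gives 57 − 9 = 48; audit gives 143 − 110 = 33. No deviation. ✓
Both hold — the well-connected type sends audit.

audit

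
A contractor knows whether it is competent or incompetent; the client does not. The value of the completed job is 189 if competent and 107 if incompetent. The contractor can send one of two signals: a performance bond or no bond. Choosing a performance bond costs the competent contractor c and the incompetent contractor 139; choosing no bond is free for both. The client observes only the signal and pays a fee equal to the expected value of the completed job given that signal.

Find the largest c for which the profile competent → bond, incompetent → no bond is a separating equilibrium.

Under separation: bond → competent (pays 189); no bond → incompetent (pays 107).
Incompetent: 107 − 0 = 107 ≥ 189 − 139 = 50. Holds regardless of c. ✓
Competent: 189 − c ≥ 107 − 0, so c ≤ 189 − 107 = 82.

82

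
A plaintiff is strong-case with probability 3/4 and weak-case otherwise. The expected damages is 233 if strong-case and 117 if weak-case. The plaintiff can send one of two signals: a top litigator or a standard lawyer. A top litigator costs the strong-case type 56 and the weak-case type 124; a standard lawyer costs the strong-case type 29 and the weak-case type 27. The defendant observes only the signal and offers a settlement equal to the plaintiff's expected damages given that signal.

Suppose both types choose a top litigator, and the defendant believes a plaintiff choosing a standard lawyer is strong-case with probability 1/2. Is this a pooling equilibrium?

At the pooled signal (top litigator) the defendant holds the prior 3/4 and pays 3/4·233 + 1/4·117 = 204. Off-path (standard lawyer) belief 1/2 gives 1/2·233 + 1/2·117 = 175.
Strong-case: top litigator gives 204 − 56 = 148; standard lawyer gives 175 − 29 = 146. Stays. ✓
Weak-case: top litigator gives 204 − 124 = 80; standard lawyer gives 175 − 27 = 148. Deviates. ✗

No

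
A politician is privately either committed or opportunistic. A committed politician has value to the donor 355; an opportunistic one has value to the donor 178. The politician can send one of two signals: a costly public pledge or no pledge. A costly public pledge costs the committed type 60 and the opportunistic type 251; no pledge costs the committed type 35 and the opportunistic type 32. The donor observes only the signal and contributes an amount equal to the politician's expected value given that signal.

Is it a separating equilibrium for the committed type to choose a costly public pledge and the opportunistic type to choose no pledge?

Under separation the donor infers type exactly: pledge → committed (pays 355), no pledge → opportunistic (pays 178).
Committed: pledge gives 355 − 60 = 295; no pledge gives 178 − 35 = 143. No deviation. ✓
Opportunistic: no pledge gives 178 − 32 = 146; pledge gives 355 − 251 = 104. No deviation. ✓
Both incentive constraints hold.

Yes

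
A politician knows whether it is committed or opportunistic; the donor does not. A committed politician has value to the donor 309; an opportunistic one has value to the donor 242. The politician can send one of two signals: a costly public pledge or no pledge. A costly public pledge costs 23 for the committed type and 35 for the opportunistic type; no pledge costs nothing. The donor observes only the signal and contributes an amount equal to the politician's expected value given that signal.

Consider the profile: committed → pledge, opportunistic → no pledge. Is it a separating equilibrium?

If types separate, pledge earns payment 309 and no pledge earns 242.
Committed: pledge gives 309 − 23 = 286; no pledge gives 242 − 0 = 242. No deviation. ✓
Opportunistic: no pledge gives 242 − 0 = 242; pledge gives 309 − 35 = 274. Would deviate. ✗

No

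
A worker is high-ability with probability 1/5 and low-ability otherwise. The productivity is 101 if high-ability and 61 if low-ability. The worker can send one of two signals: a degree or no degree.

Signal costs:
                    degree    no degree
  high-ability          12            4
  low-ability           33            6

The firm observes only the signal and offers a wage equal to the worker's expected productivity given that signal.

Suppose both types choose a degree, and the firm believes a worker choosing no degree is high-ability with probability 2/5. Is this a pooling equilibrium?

No

On the equilibrium path (degree) the firm holds the prior 1/5 and pays 1/5·101 + 4/5·61 = 69. Off-path (no degree) belief 2/5 gives 2/5·101 + 3/5·61 = 77.
High-ability: degree gives 69 − 12 = 57; no degree gives 77 − 4 = 73. Deviates. ✗
Low-ability: degree gives 69 − 33 = 36; no degree gives 77 − 6 = 71. Deviates. ✗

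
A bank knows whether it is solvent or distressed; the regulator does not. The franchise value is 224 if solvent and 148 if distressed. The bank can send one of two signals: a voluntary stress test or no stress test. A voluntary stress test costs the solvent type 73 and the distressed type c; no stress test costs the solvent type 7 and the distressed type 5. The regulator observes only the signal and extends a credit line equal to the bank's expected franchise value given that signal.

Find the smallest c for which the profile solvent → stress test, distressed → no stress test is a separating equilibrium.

Under separation: stress test → solvent (pays 224); no stress test → distressed (pays 148).
Solvent: 224 − 73 = 151 ≥ 148 − 7 = 141. Holds regardless of c. ✓
Distressed: 148 − 5 ≥ 224 − c, so c ≥ 224 − 143 = 81.

81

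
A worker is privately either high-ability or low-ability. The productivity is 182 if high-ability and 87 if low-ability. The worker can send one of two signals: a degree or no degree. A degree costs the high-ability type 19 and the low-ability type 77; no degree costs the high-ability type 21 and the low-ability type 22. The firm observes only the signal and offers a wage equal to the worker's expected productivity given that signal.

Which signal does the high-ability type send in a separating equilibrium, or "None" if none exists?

Try high-ability → degree, low-ability → no degree:
  Under separation the firm infers type exactly: degree → high-ability (pays 182), no degree → low-ability (pays 87).
  High-ability: degree gives 182 − 19 = 163; no degree gives 87 − 21 = 66. No deviation. ✓
  Low-ability: no degree gives 87 − 22 = 65; degree gives 182 − 77 = 105. Would deviate. ✗
Try high-ability → no degree, low-ability → degree:
  Under separation the firm infers type exactly: no degree → high-ability (pays 182), degree → low-ability (pays 87).
  High-ability: no degree gives 182 − 21 = 161; degree gives 87 − 19 = 68. No deviation. ✓
  Low-ability: degree gives 87 − 77 = 10; no degree gives 182 − 22 = 160. Would deviate. ✗
Neither assignment is incentive-compatible.

None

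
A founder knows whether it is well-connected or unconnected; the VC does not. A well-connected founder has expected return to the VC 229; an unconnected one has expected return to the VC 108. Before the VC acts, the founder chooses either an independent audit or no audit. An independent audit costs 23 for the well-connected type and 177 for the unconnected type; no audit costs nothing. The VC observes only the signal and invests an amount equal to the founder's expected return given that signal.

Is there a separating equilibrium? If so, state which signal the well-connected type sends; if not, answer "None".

audit

Try well-connected → audit, unconnected → no audit:
  Under separation the VC infers type exactly: audit → well-connected (pays 229), no audit → unconnected (pays 108).
  Well-connected: audit gives 229 − 23 = 206; no audit gives 108 − 0 = 108. No deviation. ✓
  Unconnected: no audit gives 108 − 0 = 108; audit gives 229 − 177 = 52. No deviation. ✓
Both hold — the well-connected type sends audit.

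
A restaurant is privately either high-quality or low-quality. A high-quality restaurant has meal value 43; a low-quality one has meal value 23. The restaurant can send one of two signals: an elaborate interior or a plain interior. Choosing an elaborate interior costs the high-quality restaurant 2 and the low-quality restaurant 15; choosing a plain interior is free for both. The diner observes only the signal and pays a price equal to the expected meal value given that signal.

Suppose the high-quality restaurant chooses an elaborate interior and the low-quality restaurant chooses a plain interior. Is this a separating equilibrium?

No

If types separate, elaborate interior earns payment 43 and plain interior earns 23.
High-quality: elaborate interior gives 43 − 2 = 41; plain interior gives 23 − 0 = 23. No deviation. ✓
Low-quality: plain interior gives 23 − 0 = 23; elaborate interior gives 43 − 15 = 28. Would deviate. ✗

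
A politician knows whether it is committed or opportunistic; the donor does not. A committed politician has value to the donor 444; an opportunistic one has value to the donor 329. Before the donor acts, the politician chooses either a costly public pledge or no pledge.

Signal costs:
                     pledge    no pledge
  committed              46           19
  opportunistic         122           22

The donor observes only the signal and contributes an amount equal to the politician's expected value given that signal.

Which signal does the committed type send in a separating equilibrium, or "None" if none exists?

Try committed → pledge, opportunistic → no pledge:
  Under separation the donor infers type exactly: pledge → committed (pays 444), no pledge → opportunistic (pays 329).
  Committed: pledge gives 444 − 46 = 398; no pledge gives 329 − 19 = 310. No deviation. ✓
  Opportunistic: no pledge gives 329 − 22 = 307; pledge gives 444 − 122 = 322. Would deviate. ✗
Try committed → no pledge, opportunistic → pledge:
  Under separation the donor infers type exactly: no pledge → committed (pays 444), pledge → opportunistic (pays 329).
  Committed: no pledge gives 444 − 19 = 425; pledge gives 329 − 46 = 283. No deviation. ✓
  Opportunistic: pledge gives 329 − 122 = 207; no pledge gives 444 − 22 = 422. Would deviate. ✗
Neither assignment is incentive-compatible.

None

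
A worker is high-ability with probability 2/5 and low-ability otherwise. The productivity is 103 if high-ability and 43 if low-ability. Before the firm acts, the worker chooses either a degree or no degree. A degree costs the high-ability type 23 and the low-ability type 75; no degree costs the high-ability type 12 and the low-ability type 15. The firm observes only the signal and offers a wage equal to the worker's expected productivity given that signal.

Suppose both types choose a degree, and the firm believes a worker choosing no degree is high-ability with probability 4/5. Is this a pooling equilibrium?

On the equilibrium path (degree) the firm holds the prior 2/5 and pays 2/5·103 + 3/5·43 = 67. Off-path (no degree) belief 4/5 gives 4/5·103 + 1/5·43 = 91.
High-ability: degree gives 67 − 23 = 44; no degree gives 91 − 12 = 79. Deviates. ✗
Low-ability: degree gives 67 − 75 = -8; no degree gives 91 − 15 = 76. Deviates. ✗

No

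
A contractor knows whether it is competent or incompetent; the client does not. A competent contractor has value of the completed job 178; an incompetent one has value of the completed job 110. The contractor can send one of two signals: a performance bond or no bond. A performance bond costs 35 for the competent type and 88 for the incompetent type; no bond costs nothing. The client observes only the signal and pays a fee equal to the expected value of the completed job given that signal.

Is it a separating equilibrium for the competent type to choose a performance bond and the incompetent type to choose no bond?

Under separation the client infers type exactly: bond → competent (pays 178), no bond → incompetent (pays 110).
Competent: bond gives 178 − 35 = 143; no bond gives 110 − 0 = 110. No deviation. ✓
Incompetent: no bond gives 110 − 0 = 110; bond gives 178 − 88 = 90. No deviation. ✓
Neither type gains from mimicking the other.

Yes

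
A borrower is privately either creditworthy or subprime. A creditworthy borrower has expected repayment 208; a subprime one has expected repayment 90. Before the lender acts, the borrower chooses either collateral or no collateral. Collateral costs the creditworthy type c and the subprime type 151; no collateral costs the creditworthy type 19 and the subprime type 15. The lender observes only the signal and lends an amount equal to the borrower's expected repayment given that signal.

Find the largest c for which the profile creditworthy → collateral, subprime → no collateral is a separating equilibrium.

Under separation: collateral → creditworthy (pays 208); no collateral → subprime (pays 90).
Subprime: 90 − 15 = 75 ≥ 208 − 151 = 57. Holds regardless of c. ✓
Creditworthy: 208 − c ≥ 90 − 19, so c ≤ 208 − 71 = 137.

137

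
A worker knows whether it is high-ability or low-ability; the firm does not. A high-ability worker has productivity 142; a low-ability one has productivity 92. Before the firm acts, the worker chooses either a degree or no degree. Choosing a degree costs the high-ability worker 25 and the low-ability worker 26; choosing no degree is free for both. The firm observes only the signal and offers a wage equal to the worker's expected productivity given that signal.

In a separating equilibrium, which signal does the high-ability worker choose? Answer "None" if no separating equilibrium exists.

None

Try high-ability → degree, low-ability → no degree:
  Under separation the firm infers type exactly: degree → high-ability (pays 142), no degree → low-ability (pays 92).
  High-ability: degree gives 142 − 25 = 117; no degree gives 92 − 0 = 92. No deviation. ✓
  Low-ability: no degree gives 92 − 0 = 92; degree gives 142 − 26 = 116. Would deviate. ✗
Try high-ability → no degree, low-ability → degree:
  Under separation the firm infers type exactly: no degree → high-ability (pays 142), degree → low-ability (pays 92).
  High-ability: no degree gives 142 − 0 = 142; degree gives 92 − 25 = 67. No deviation. ✓
  Low-ability: degree gives 92 − 26 = 66; no degree gives 142 − 0 = 142. Would deviate. ✗
Neither assignment is incentive-compatible.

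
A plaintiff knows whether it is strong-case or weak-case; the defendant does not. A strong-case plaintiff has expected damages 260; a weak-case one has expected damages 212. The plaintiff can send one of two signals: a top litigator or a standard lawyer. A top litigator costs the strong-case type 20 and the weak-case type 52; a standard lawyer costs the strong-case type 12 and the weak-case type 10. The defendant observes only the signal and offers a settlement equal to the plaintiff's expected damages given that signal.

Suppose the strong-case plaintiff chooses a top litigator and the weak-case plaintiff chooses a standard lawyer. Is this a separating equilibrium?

No

Under separation the defendant infers type exactly: top litigator → strong-case (pays 260), standard lawyer → weak-case (pays 212).
Strong-case: top litigator gives 260 − 20 = 240; standard lawyer gives 212 − 12 = 200. No deviation. ✓
Weak-case: standard lawyer gives 212 − 10 = 202; top litigator gives 260 − 52 = 208. Would deviate. ✗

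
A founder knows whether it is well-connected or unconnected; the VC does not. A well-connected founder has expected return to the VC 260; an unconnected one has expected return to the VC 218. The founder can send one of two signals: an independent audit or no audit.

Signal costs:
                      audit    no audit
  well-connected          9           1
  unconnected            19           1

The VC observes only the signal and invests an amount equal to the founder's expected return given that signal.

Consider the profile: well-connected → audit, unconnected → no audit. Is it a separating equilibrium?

Under separation the VC infers type exactly: audit → well-connected (pays 260), no audit → unconnected (pays 218).
Well-connected: audit gives 260 − 9 = 251; no audit gives 218 − 1 = 217. No deviation. ✓
Unconnected: no audit gives 218 − 1 = 217; audit gives 260 − 19 = 241. Would deviate. ✗

No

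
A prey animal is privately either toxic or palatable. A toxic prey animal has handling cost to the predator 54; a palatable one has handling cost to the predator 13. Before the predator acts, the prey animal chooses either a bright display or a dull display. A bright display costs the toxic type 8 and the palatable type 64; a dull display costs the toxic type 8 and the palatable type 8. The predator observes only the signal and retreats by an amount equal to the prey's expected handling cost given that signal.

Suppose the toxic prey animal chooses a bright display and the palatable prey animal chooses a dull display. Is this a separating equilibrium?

Yes

If types separate, bright display earns payment 54 and dull display earns 13.
Toxic: bright display gives 54 − 8 = 46; dull display gives 13 − 8 = 5. No deviation. ✓
Palatable: dull display gives 13 − 8 = 5; bright display gives 54 − 64 = -10. No deviation. ✓
Neither type gains from mimicking the other.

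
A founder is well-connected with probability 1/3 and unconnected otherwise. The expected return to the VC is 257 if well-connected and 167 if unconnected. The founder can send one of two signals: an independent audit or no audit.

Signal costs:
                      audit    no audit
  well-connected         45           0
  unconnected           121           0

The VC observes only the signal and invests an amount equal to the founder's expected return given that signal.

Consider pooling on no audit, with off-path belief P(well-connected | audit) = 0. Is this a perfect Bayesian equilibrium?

Yes

At the pooled signal (no audit) the VC holds the prior 1/3 and pays 1/3·257 + 2/3·167 = 197. Off-path (audit) belief 0 gives 0·257 + 1·167 = 167.
Well-connected: no audit gives 197 − 0 = 197; audit gives 167 − 45 = 122. Stays. ✓
Unconnected: no audit gives 197 − 0 = 197; audit gives 167 − 121 = 46. Stays. ✓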